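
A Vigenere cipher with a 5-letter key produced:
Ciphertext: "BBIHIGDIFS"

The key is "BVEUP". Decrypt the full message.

Step 1: Key 'BVEUP' has length 5. Extended key: BVEUPBVEUP
Step 2: Decrypt each position:
  B(1) - B(1) = 0 = A
  B(1) - V(21) = 6 = G
  I(8) - E(4) = 4 = E
  H(7) - U(20) = 13 = N
  I(8) - P(15) = 19 = T
  G(6) - B(1) = 5 = F
  D(3) - V(21) = 8 = I
  I(8) - E(4) = 4 = E
  F(5) - U(20) = 11 = L
  S(18) - P(15) = 3 = D
Plaintext: AGENTFIELD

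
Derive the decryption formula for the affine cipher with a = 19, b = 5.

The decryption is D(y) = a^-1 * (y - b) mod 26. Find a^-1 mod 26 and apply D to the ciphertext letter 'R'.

Step 1: Find a^-1, the modular inverse of 19 mod 26.
Step 2: We need 19 * a^-1 = 1 (mod 26).
Step 3: 19 * 11 = 209 = 8 * 26 + 1, so a^-1 = 11.
Step 4: D(y) = 11(y - 5) mod 26.
Step 5: Apply to 'R' (y = 17): D(17) = 11 * (17 - 5) mod 26 = 11 * 12 mod 26 = 2 -> 'C'.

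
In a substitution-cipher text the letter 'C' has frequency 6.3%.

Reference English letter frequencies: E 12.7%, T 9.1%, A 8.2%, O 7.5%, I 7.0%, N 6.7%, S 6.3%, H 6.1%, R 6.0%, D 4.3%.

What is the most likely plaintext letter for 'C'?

Step 1: The observed frequency is 6.3%.
Step 2: Compare with English frequencies:
  E: 12.7% (difference: 6.4%)
  T: 9.1% (difference: 2.8%)
  A: 8.2% (difference: 1.9%)
  O: 7.5% (difference: 1.2%)
  I: 7.0% (difference: 0.7%)
  N: 6.7% (difference: 0.4%)
  S: 6.3% (difference: 0.0%) <-- closest
  H: 6.1% (difference: 0.2%)
  R: 6.0% (difference: 0.3%)
  D: 4.3% (difference: 2.0%)
Step 3: 'C' most likely represents 'S' (frequency 6.3%).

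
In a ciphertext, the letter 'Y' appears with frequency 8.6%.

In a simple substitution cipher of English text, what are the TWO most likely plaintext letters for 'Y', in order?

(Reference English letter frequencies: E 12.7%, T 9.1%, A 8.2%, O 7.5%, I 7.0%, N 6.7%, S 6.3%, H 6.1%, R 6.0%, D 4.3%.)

Step 1: Observed frequency of 'Y' is 8.6%.
Step 2: Compute distances to each reference frequency and sort:
  A (8.2%): difference = 0.4% <-- BEST
  T (9.1%): difference = 0.5% <-- RUNNER-UP
  O (7.5%): difference = 1.1%
  I (7.0%): difference = 1.6%
  N (6.7%): difference = 1.9%
Step 3: Most likely is 'A' (8.2%, diff 0.4%); second most likely is 'T' (9.1%, diff 0.5%).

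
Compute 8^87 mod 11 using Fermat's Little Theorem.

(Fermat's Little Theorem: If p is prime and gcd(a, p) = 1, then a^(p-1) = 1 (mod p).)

Step 1: Since 11 is prime, by Fermat's Little Theorem: 8^10 = 1 (mod 11).
Step 2: Reduce exponent: 87 mod 10 = 7.
Step 3: So 8^87 = 8^7 (mod 11).
Step 4: 8^7 mod 11 = 2.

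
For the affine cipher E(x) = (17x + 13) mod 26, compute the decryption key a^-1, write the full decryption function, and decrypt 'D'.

Step 1: Find a^-1, the modular inverse of 17 mod 26.
Step 2: We need 17 * a^-1 = 1 (mod 26).
Step 3: 17 * 23 = 391 = 15 * 26 + 1, so a^-1 = 23.
Step 4: D(y) = 23(y - 13) mod 26.
Step 5: Apply to 'D' (y = 3): D(3) = 23 * (3 - 13) mod 26 = 23 * -10 mod 26 = 4 -> 'E'.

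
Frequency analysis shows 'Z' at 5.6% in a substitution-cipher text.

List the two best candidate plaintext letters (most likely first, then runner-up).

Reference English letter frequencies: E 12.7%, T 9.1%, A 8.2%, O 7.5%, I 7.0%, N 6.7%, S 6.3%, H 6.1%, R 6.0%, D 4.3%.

Step 1: Observed frequency of 'Z' is 5.6%.
Step 2: Compute distances to each reference frequency and sort:
  R (6.0%): difference = 0.4% <-- BEST
  H (6.1%): difference = 0.5% <-- RUNNER-UP
  S (6.3%): difference = 0.7%
  N (6.7%): difference = 1.1%
  D (4.3%): difference = 1.3%
Step 3: Most likely is 'R' (6.0%, diff 0.4%); second most likely is 'H' (6.1%, diff 0.5%).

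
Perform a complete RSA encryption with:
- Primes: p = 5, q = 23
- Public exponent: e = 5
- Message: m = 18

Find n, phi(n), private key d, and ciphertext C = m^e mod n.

Step 1: n = 5 * 23 = 115.
Step 2: phi(n) = (5-1)(23-1) = 4 * 22 = 88.
Step 3: Find d = 5^(-1) mod 88 = 53.
  Verify: 5 * 53 = 265 = 1 (mod 88).
Step 4: C = 18^5 mod 115 = 3.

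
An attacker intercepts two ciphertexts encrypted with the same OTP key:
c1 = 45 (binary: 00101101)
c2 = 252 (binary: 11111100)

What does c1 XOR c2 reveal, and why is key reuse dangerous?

Step 1: c1 XOR c2 = (m1 XOR k) XOR (m2 XOR k).
Step 2: By XOR associativity/commutativity: = m1 XOR m2 XOR k XOR k = m1 XOR m2.
Step 3: 00101101 XOR 11111100 = 11010001 = 209.
Step 4: The key cancels out! An attacker learns m1 XOR m2 = 209, revealing the relationship between plaintexts.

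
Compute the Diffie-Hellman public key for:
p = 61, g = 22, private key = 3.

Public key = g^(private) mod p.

Step 1: A = g^a mod p = 22^3 mod 61.
  22^1 mod 61 = 22
  22^2 mod 61 = (22 * 22) mod 61 = 57
  22^3 mod 61 = (57 * 22) mod 61 = 34
Result: A = 34.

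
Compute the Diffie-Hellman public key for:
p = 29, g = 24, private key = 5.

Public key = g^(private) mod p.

Step 1: A = g^a mod p = 24^5 mod 29.
  24^1 mod 29 = 24
  24^2 mod 29 = (24 * 24) mod 29 = 25
  24^3 mod 29 = (25 * 24) mod 29 = 20
  24^4 mod 29 = (20 * 24) mod 29 = 16
  24^5 mod 29 = (16 * 24) mod 29 = 7
Result: A = 7.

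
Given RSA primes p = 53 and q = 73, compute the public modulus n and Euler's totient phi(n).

Step 1: n = p * q = 53 * 73 = 3869.
Step 2: phi(n) = (p-1)(q-1) = 52 * 72 = 3744.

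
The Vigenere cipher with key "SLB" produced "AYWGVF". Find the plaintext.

Step 1: Extend key: SLBSLB
Step 2: Decrypt each letter (c - k) mod 26:
  A(0) - S(18) = (0-18) mod 26 = 8 = I
  Y(24) - L(11) = (24-11) mod 26 = 13 = N
  W(22) - B(1) = (22-1) mod 26 = 21 = V
  G(6) - S(18) = (6-18) mod 26 = 14 = O
  V(21) - L(11) = (21-11) mod 26 = 10 = K
  F(5) - B(1) = (5-1) mod 26 = 4 = E
Plaintext: INVOKE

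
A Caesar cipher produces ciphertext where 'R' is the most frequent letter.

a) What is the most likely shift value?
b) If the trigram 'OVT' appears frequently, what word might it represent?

Step 1: In English, 'E' is the most frequent letter (12.7%).
Step 2: The most frequent ciphertext letter is 'R' (position 17).
Step 3: Shift = (17 - 4) mod 26 = 13.
Step 4: Decrypt 'OVT' by shifting back 13:
  O -> B
  V -> I
  T -> G
Step 5: 'OVT' decrypts to 'BIG'.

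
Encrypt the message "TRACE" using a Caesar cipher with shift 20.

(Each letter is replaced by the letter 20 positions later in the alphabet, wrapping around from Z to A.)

Step 1: For each letter, shift forward by 20 positions (mod 26).
  T (position 19) -> position (19+20) mod 26 = 13 -> N
  R (position 17) -> position (17+20) mod 26 = 11 -> L
  A (position 0) -> position (0+20) mod 26 = 20 -> U
  C (position 2) -> position (2+20) mod 26 = 22 -> W
  E (position 4) -> position (4+20) mod 26 = 24 -> Y
Result: NLUWY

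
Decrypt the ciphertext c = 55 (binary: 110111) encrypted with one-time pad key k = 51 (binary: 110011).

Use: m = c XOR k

Step 1: XOR ciphertext with key:
  Ciphertext: 110111
  Key:        110011
  XOR:        000100
Step 2: Plaintext = 000100 = 4 in decimal.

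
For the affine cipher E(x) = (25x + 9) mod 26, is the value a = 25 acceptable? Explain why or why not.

Step 1: Compute gcd(25, 26).
Step 2: gcd(25, 26) = 1.
Since gcd = 1, 25 is coprime with 26, so it is a valid key.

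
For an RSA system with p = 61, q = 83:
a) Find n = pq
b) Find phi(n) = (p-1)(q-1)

Step 1: n = p * q = 61 * 83 = 5063.
Step 2: phi(n) = (p-1)(q-1) = 60 * 82 = 4920.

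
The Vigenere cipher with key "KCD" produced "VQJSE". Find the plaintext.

Step 1: Extend key: KCDKC
Step 2: Decrypt each letter (c - k) mod 26:
  V(21) - K(10) = (21-10) mod 26 = 11 = L
  Q(16) - C(2) = (16-2) mod 26 = 14 = O
  J(9) - D(3) = (9-3) mod 26 = 6 = G
  S(18) - K(10) = (18-10) mod 26 = 8 = I
  E(4) - C(2) = (4-2) mod 26 = 2 = C
Plaintext: LOGIC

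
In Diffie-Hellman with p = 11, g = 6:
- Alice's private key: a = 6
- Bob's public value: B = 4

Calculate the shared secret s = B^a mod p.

Step 1: s = B^a mod p = 4^6 mod 11.
  4^1 mod 11 = 4
  4^2 mod 11 = (4 * 4) mod 11 = 5
  4^3 mod 11 = (5 * 4) mod 11 = 9
  4^4 mod 11 = (9 * 4) mod 11 = 3
  4^5 mod 11 = (3 * 4) mod 11 = 1
  4^6 mod 11 = (1 * 4) mod 11 = 4
Result: shared secret = 4.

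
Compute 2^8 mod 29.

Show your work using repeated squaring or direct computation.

Step 1: Compute 2^8 mod 29 step by step, reducing modulo 29 at each step.
  2^1 mod 29 = 2
  2^2 mod 29 = (2 * 2) mod 29 = 4
  2^3 mod 29 = (4 * 2) mod 29 = 8
  2^4 mod 29 = (8 * 2) mod 29 = 16
  2^5 mod 29 = (16 * 2) mod 29 = 3
  2^6 mod 29 = (3 * 2) mod 29 = 6
  2^7 mod 29 = (6 * 2) mod 29 = 12
  2^8 mod 29 = (12 * 2) mod 29 = 24
Step 2: Result = 24.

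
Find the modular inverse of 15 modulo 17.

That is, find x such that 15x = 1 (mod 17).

Step 1: We need x such that 15 * x = 1 (mod 17).
Step 2: Using the extended Euclidean algorithm or trial:
  15 * 8 = 120 = 7 * 17 + 1.
Step 3: Since 120 mod 17 = 1, the inverse is x = 8.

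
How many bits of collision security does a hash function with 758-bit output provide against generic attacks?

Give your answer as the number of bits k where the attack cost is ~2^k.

Step 1: The hash has a 758-bit output.
Step 2: Collision resistance means it should be infeasible to find any x != y with h(x) = h(y).
By the birthday bound, a generic collision search succeeds after about sqrt(2^758) = 2^(758/2) = 2^379 evaluations.
Step 3: Security level = 379 bits.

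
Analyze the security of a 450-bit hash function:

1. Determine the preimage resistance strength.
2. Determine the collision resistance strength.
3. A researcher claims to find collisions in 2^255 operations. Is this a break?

Step 1: Preimage resistance requires brute-force of 2^450 operations.
Step 2: Collision resistance (birthday bound) = 2^(450/2) = 2^225.
Step 3: The claimed attack costs 2^255 operations.
Step 4: Since 2^255 >= 2^225, the claimed attack is no faster than the generic birthday attack, so this does not break collision resistance.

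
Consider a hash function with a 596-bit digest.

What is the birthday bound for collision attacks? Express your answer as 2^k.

Step 1: The birthday paradox gives collision probability ~50% after sqrt(2^n) = 2^(n/2) hashes.
Step 2: For 596-bit output: 2^(596/2) = 2^298.
Step 3: Approximately 2^298 hash computations needed.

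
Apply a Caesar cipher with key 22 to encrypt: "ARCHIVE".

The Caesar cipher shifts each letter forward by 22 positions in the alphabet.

Step 1: For each letter, shift forward by 22 positions (mod 26).
  A (position 0) -> position (0+22) mod 26 = 22 -> W
  R (position 17) -> position (17+22) mod 26 = 13 -> N
  C (position 2) -> position (2+22) mod 26 = 24 -> Y
  H (position 7) -> position (7+22) mod 26 = 3 -> D
  I (position 8) -> position (8+22) mod 26 = 4 -> E
  V (position 21) -> position (21+22) mod 26 = 17 -> R
  E (position 4) -> position (4+22) mod 26 = 0 -> A
Result: WNYDERA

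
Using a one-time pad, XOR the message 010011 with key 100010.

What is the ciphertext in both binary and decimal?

Step 1: Write out the XOR operation bit by bit:
  Message: 010011
  Key:     100010
  XOR:     110001
Step 2: Convert to decimal: 110001 = 49.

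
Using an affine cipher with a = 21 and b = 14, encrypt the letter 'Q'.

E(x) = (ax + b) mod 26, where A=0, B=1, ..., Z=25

Step 1: Convert 'Q' to number: x = 16.
Step 2: E(16) = (21 * 16 + 14) mod 26 = 350 mod 26 = 12.
Step 3: Convert 12 back to letter: M.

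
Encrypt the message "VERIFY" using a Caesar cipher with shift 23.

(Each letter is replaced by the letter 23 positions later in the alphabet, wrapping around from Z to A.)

Step 1: For each letter, shift forward by 23 positions (mod 26).
  V (position 21) -> position (21+23) mod 26 = 18 -> S
  E (position 4) -> position (4+23) mod 26 = 1 -> B
  R (position 17) -> position (17+23) mod 26 = 14 -> O
  I (position 8) -> position (8+23) mod 26 = 5 -> F
  F (position 5) -> position (5+23) mod 26 = 2 -> C
  Y (position 24) -> position (24+23) mod 26 = 21 -> V
Result: SBOFCV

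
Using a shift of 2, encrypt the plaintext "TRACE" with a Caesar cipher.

Step 1: For each letter, shift forward by 2 positions (mod 26).
  T (position 19) -> position (19+2) mod 26 = 21 -> V
  R (position 17) -> position (17+2) mod 26 = 19 -> T
  A (position 0) -> position (0+2) mod 26 = 2 -> C
  C (position 2) -> position (2+2) mod 26 = 4 -> E
  E (position 4) -> position (4+2) mod 26 = 6 -> G
Result: VTCEG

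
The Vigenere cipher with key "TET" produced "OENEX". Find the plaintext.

Step 1: Extend key: TETTE
Step 2: Decrypt each letter (c - k) mod 26:
  O(14) - T(19) = (14-19) mod 26 = 21 = V
  E(4) - E(4) = (4-4) mod 26 = 0 = A
  N(13) - T(19) = (13-19) mod 26 = 20 = U
  E(4) - T(19) = (4-19) mod 26 = 11 = L
  X(23) - E(4) = (23-4) mod 26 = 19 = T
Plaintext: VAULT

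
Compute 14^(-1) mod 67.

Step 1: We need x such that 14 * x = 1 (mod 67).
Step 2: Using the extended Euclidean algorithm or trial:
  14 * 24 = 336 = 5 * 67 + 1.
Step 3: Since 336 mod 67 = 1, the inverse is x = 24.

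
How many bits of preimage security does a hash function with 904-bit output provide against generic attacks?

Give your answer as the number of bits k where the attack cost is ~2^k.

Step 1: The hash has a 904-bit output.
Step 2: Preimage resistance means: given a digest h(x), it should be infeasible to find any input that hashes to it.
With a 904-bit output there are 2^904 possible digests, so a generic brute-force preimage search costs about 2^904 evaluations.
Step 3: Security level = 904 bits.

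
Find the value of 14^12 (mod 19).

Step 1: Compute 14^12 mod 19 step by step, reducing modulo 19 at each step.
  14^1 mod 19 = 14
  14^2 mod 19 = (14 * 14) mod 19 = 6
  14^3 mod 19 = (6 * 14) mod 19 = 8
  14^4 mod 19 = (8 * 14) mod 19 = 17
  14^5 mod 19 = (17 * 14) mod 19 = 10
  14^6 mod 19 = (10 * 14) mod 19 = 7
  14^7 mod 19 = (7 * 14) mod 19 = 3
  14^8 mod 19 = (3 * 14) mod 19 = 4
  14^9 mod 19 = (4 * 14) mod 19 = 18
  14^10 mod 19 = (18 * 14) mod 19 = 5
  14^11 mod 19 = (5 * 14) mod 19 = 13
  14^12 mod 19 = (13 * 14) mod 19 = 11
Step 2: Result = 11.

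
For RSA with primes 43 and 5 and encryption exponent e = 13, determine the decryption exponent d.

Step 1: n = 43 * 5 = 215.
Step 2: phi(n) = 42 * 4 = 168.
Step 3: Find d such that 13 * d = 1 (mod 168).
Step 4: d = 13^(-1) mod 168 = 13.
Verification: 13 * 13 = 169 = 1 * 168 + 1.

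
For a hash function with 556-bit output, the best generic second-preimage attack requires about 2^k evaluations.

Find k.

Step 1: The hash has a 556-bit output.
Step 2: Second-preimage resistance means: given a specific input x, it should be infeasible to find a different y with h(y) = h(x).
With a 556-bit output, a generic search for a second preimage costs about 2^556 evaluations (each trial matches the fixed target with probability 2^-556).
Step 3: Security level = 556 bits.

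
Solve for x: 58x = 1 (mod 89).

Step 1: We need x such that 58 * x = 1 (mod 89).
Step 2: Using the extended Euclidean algorithm or trial:
  58 * 66 = 3828 = 43 * 89 + 1.
Step 3: Since 3828 mod 89 = 1, the inverse is x = 66.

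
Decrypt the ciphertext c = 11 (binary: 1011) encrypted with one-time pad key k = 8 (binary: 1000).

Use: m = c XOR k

Step 1: XOR ciphertext with key:
  Ciphertext: 1011
  Key:        1000
  XOR:        0011
Step 2: Plaintext = 0011 = 3 in decimal.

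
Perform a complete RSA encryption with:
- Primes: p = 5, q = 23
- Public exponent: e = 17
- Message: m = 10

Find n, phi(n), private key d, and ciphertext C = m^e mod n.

Step 1: n = 5 * 23 = 115.
Step 2: phi(n) = (5-1)(23-1) = 4 * 22 = 88.
Step 3: Find d = 17^(-1) mod 88 = 57.
  Verify: 17 * 57 = 969 = 1 (mod 88).
Step 4: C = 10^17 mod 115 = 40.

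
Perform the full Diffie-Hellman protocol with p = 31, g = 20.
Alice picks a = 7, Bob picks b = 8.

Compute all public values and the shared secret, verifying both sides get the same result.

Step 1: A = g^a mod p = 20^7 mod 31 = 18.
Step 2: B = g^b mod p = 20^8 mod 31 = 19.
Step 3: Alice computes s = B^a mod p = 19^7 mod 31 = 7.
Step 4: Bob computes s = A^b mod p = 18^8 mod 31 = 7.
Both sides agree: shared secret = 7.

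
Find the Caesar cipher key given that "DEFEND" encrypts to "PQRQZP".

Step 1: Compare first letters: D (position 3) -> P (position 15).
Step 2: Shift = (15 - 3) mod 26 = 12.
The shift value is 12.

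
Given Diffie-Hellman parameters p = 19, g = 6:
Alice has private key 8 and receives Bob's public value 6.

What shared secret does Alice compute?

Step 1: s = B^a mod p = 6^8 mod 19.
  6^1 mod 19 = 6
  6^2 mod 19 = (6 * 6) mod 19 = 17
  6^3 mod 19 = (17 * 6) mod 19 = 7
  6^4 mod 19 = (7 * 6) mod 19 = 4
  6^5 mod 19 = (4 * 6) mod 19 = 5
  6^6 mod 19 = (5 * 6) mod 19 = 11
  6^7 mod 19 = (11 * 6) mod 19 = 9
  6^8 mod 19 = (9 * 6) mod 19 = 16
Result: shared secret = 16.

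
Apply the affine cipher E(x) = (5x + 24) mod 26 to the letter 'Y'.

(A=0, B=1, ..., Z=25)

Step 1: Convert 'Y' to number: x = 24.
Step 2: E(24) = (5 * 24 + 24) mod 26 = 144 mod 26 = 14.
Step 3: Convert 14 back to letter: O.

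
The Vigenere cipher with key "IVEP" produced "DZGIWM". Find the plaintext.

Step 1: Extend key: IVEPIV
Step 2: Decrypt each letter (c - k) mod 26:
  D(3) - I(8) = (3-8) mod 26 = 21 = V
  Z(25) - V(21) = (25-21) mod 26 = 4 = E
  G(6) - E(4) = (6-4) mod 26 = 2 = C
  I(8) - P(15) = (8-15) mod 26 = 19 = T
  W(22) - I(8) = (22-8) mod 26 = 14 = O
  M(12) - V(21) = (12-21) mod 26 = 17 = R
Plaintext: VECTOR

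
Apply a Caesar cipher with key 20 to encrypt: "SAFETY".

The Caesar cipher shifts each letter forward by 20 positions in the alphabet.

Step 1: For each letter, shift forward by 20 positions (mod 26).
  S (position 18) -> position (18+20) mod 26 = 12 -> M
  A (position 0) -> position (0+20) mod 26 = 20 -> U
  F (position 5) -> position (5+20) mod 26 = 25 -> Z
  E (position 4) -> position (4+20) mod 26 = 24 -> Y
  T (position 19) -> position (19+20) mod 26 = 13 -> N
  Y (position 24) -> position (24+20) mod 26 = 18 -> S
Result: MUZYNS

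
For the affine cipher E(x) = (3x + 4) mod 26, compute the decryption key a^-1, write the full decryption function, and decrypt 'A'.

Step 1: Find a^-1, the modular inverse of 3 mod 26.
Step 2: We need 3 * a^-1 = 1 (mod 26).
Step 3: 3 * 9 = 27 = 1 * 26 + 1, so a^-1 = 9.
Step 4: D(y) = 9(y - 4) mod 26.
Step 5: Apply to 'A' (y = 0): D(0) = 9 * (0 - 4) mod 26 = 9 * -4 mod 26 = 16 -> 'Q'.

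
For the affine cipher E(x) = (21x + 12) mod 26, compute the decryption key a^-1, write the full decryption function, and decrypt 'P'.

Step 1: Find a^-1, the modular inverse of 21 mod 26.
Step 2: We need 21 * a^-1 = 1 (mod 26).
Step 3: 21 * 5 = 105 = 4 * 26 + 1, so a^-1 = 5.
Step 4: D(y) = 5(y - 12) mod 26.
Step 5: Apply to 'P' (y = 15): D(15) = 5 * (15 - 12) mod 26 = 5 * 3 mod 26 = 15 -> 'P'.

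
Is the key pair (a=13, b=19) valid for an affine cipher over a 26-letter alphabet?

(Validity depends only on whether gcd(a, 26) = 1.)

Step 1: Compute gcd(13, 26).
Step 2: gcd(13, 26) = 13.
Since gcd = 13 != 1, 13 shares a common factor with 26, so it cannot be used.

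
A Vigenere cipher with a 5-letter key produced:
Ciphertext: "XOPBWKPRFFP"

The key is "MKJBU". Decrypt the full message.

Step 1: Key 'MKJBU' has length 5. Extended key: MKJBUMKJBUM
Step 2: Decrypt each position:
  X(23) - M(12) = 11 = L
  O(14) - K(10) = 4 = E
  P(15) - J(9) = 6 = G
  B(1) - B(1) = 0 = A
  W(22) - U(20) = 2 = C
  K(10) - M(12) = 24 = Y
  P(15) - K(10) = 5 = F
  R(17) - J(9) = 8 = I
  F(5) - B(1) = 4 = E
  F(5) - U(20) = 11 = L
  P(15) - M(12) = 3 = D
Plaintext: LEGACYFIELD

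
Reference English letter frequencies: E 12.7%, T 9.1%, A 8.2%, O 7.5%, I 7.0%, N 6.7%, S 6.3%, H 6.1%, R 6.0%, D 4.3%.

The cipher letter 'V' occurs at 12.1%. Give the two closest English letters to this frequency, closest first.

Step 1: Observed frequency of 'V' is 12.1%.
Step 2: Compute distances to each reference frequency and sort:
  E (12.7%): difference = 0.6% <-- BEST
  T (9.1%): difference = 3.0% <-- RUNNER-UP
  A (8.2%): difference = 3.9%
  O (7.5%): difference = 4.6%
  I (7.0%): difference = 5.1%
Step 3: Most likely is 'E' (12.7%, diff 0.6%); second most likely is 'T' (9.1%, diff 3.0%).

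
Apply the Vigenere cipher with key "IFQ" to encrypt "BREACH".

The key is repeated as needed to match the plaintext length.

Step 1: Repeat key to match plaintext length:
  Plaintext: BREACH
  Key:       IFQIFQ
Step 2: Encrypt each letter:
  B(1) + I(8) = (1+8) mod 26 = 9 = J
  R(17) + F(5) = (17+5) mod 26 = 22 = W
  E(4) + Q(16) = (4+16) mod 26 = 20 = U
  A(0) + I(8) = (0+8) mod 26 = 8 = I
  C(2) + F(5) = (2+5) mod 26 = 7 = H
  H(7) + Q(16) = (7+16) mod 26 = 23 = X
Ciphertext: JWUIHX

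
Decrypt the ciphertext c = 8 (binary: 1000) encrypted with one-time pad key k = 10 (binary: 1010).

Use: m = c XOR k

Step 1: XOR ciphertext with key:
  Ciphertext: 1000
  Key:        1010
  XOR:        0010
Step 2: Plaintext = 0010 = 2 in decimal.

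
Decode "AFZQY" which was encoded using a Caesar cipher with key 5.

Step 1: Reverse the shift by subtracting 5 from each letter position.
  A (position 0) -> position (0-5) mod 26 = 21 -> V
  F (position 5) -> position (5-5) mod 26 = 0 -> A
  Z (position 25) -> position (25-5) mod 26 = 20 -> U
  Q (position 16) -> position (16-5) mod 26 = 11 -> L
  Y (position 24) -> position (24-5) mod 26 = 19 -> T
Decrypted message: VAULT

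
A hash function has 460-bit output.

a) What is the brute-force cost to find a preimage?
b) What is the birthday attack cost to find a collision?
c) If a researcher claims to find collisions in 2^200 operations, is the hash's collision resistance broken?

Step 1: Preimage resistance requires brute-force of 2^460 operations.
Step 2: Collision resistance (birthday bound) = 2^(460/2) = 2^230.
Step 3: The claimed attack costs 2^200 operations.
Step 4: Since 2^200 < 2^230, the claimed attack beats the generic birthday bound, so collision resistance is broken.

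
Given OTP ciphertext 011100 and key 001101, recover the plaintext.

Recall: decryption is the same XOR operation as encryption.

Step 1: XOR ciphertext with key:
  Ciphertext: 011100
  Key:        001101
  XOR:        010001
Step 2: Plaintext = 010001 = 17 in decimal.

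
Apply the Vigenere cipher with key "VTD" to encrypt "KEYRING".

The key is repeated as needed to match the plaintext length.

Step 1: Repeat key to match plaintext length:
  Plaintext: KEYRING
  Key:       VTDVTDV
Step 2: Encrypt each letter:
  K(10) + V(21) = (10+21) mod 26 = 5 = F
  E(4) + T(19) = (4+19) mod 26 = 23 = X
  Y(24) + D(3) = (24+3) mod 26 = 1 = B
  R(17) + V(21) = (17+21) mod 26 = 12 = M
  I(8) + T(19) = (8+19) mod 26 = 1 = B
  N(13) + D(3) = (13+3) mod 26 = 16 = Q
  G(6) + V(21) = (6+21) mod 26 = 1 = B
Ciphertext: FXBMBQB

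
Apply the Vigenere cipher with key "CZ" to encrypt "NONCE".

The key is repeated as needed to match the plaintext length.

Step 1: Repeat key to match plaintext length:
  Plaintext: NONCE
  Key:       CZCZC
Step 2: Encrypt each letter:
  N(13) + C(2) = (13+2) mod 26 = 15 = P
  O(14) + Z(25) = (14+25) mod 26 = 13 = N
  N(13) + C(2) = (13+2) mod 26 = 15 = P
  C(2) + Z(25) = (2+25) mod 26 = 1 = B
  E(4) + C(2) = (4+2) mod 26 = 6 = G
Ciphertext: PNPBG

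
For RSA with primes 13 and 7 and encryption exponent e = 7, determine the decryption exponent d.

Step 1: n = 13 * 7 = 91.
Step 2: phi(n) = 12 * 6 = 72.
Step 3: Find d such that 7 * d = 1 (mod 72).
Step 4: d = 7^(-1) mod 72 = 31.
Verification: 7 * 31 = 217 = 3 * 72 + 1.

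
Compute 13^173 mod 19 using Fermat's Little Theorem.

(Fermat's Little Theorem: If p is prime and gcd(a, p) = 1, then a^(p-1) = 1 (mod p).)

Step 1: Since 19 is prime, by Fermat's Little Theorem: 13^18 = 1 (mod 19).
Step 2: Reduce exponent: 173 mod 18 = 11.
Step 3: So 13^173 = 13^11 (mod 19).
Step 4: 13^11 mod 19 = 2.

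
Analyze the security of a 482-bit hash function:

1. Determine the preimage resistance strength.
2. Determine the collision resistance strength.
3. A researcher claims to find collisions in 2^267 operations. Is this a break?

Step 1: Preimage resistance requires brute-force of 2^482 operations.
Step 2: Collision resistance (birthday bound) = 2^(482/2) = 2^241.
Step 3: The claimed attack costs 2^267 operations.
Step 4: Since 2^267 >= 2^241, the claimed attack is no faster than the generic birthday attack, so this does not break collision resistance.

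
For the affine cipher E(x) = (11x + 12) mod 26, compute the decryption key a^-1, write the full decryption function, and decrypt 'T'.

Step 1: Find a^-1, the modular inverse of 11 mod 26.
Step 2: We need 11 * a^-1 = 1 (mod 26).
Step 3: 11 * 19 = 209 = 8 * 26 + 1, so a^-1 = 19.
Step 4: D(y) = 19(y - 12) mod 26.
Step 5: Apply to 'T' (y = 19): D(19) = 19 * (19 - 12) mod 26 = 19 * 7 mod 26 = 3 -> 'D'.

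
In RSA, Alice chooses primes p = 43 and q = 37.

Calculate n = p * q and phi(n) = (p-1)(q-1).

Step 1: n = p * q = 43 * 37 = 1591.
Step 2: phi(n) = (p-1)(q-1) = 42 * 36 = 1512.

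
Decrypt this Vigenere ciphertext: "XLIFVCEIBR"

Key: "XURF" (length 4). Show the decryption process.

Step 1: Key 'XURF' has length 4. Extended key: XURFXURFXU
Step 2: Decrypt each position:
  X(23) - X(23) = 0 = A
  L(11) - U(20) = 17 = R
  I(8) - R(17) = 17 = R
  F(5) - F(5) = 0 = A
  V(21) - X(23) = 24 = Y
  C(2) - U(20) = 8 = I
  E(4) - R(17) = 13 = N
  I(8) - F(5) = 3 = D
  B(1) - X(23) = 4 = E
  R(17) - U(20) = 23 = X
Plaintext: ARRAYINDEX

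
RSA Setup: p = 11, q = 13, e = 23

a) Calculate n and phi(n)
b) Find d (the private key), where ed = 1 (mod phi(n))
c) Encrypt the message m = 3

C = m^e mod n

Step 1: n = 11 * 13 = 143.
Step 2: phi(n) = (11-1)(13-1) = 10 * 12 = 120.
Step 3: Find d = 23^(-1) mod 120 = 47.
  Verify: 23 * 47 = 1081 = 1 (mod 120).
Step 4: C = 3^23 mod 143 = 126.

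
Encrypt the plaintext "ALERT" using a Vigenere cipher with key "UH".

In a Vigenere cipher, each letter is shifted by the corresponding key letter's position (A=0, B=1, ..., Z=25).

Step 1: Repeat key to match plaintext length:
  Plaintext: ALERT
  Key:       UHUHU
Step 2: Encrypt each letter:
  A(0) + U(20) = (0+20) mod 26 = 20 = U
  L(11) + H(7) = (11+7) mod 26 = 18 = S
  E(4) + U(20) = (4+20) mod 26 = 24 = Y
  R(17) + H(7) = (17+7) mod 26 = 24 = Y
  T(19) + U(20) = (19+20) mod 26 = 13 = N
Ciphertext: USYYN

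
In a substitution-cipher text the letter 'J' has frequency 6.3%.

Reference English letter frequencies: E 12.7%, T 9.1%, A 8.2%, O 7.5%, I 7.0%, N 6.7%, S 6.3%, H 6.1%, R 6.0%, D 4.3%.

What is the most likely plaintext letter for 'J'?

Step 1: The observed frequency is 6.3%.
Step 2: Compare with English frequencies:
  E: 12.7% (difference: 6.4%)
  T: 9.1% (difference: 2.8%)
  A: 8.2% (difference: 1.9%)
  O: 7.5% (difference: 1.2%)
  I: 7.0% (difference: 0.7%)
  N: 6.7% (difference: 0.4%)
  S: 6.3% (difference: 0.0%) <-- closest
  H: 6.1% (difference: 0.2%)
  R: 6.0% (difference: 0.3%)
  D: 4.3% (difference: 2.0%)
Step 3: 'J' most likely represents 'S' (frequency 6.3%).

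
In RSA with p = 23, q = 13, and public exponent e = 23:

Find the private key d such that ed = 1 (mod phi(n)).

Step 1: n = 23 * 13 = 299.
Step 2: phi(n) = 22 * 12 = 264.
Step 3: Find d such that 23 * d = 1 (mod 264).
Step 4: d = 23^(-1) mod 264 = 23.
Verification: 23 * 23 = 529 = 2 * 264 + 1.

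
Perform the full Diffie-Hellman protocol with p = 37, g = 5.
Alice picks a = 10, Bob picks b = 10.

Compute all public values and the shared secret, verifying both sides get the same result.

Step 1: A = g^a mod p = 5^10 mod 37 = 30.
Step 2: B = g^b mod p = 5^10 mod 37 = 30.
Step 3: Alice computes s = B^a mod p = 30^10 mod 37 = 7.
Step 4: Bob computes s = A^b mod p = 30^10 mod 37 = 7.
Both sides agree: shared secret = 7.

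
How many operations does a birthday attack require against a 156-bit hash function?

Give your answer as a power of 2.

Step 1: The birthday paradox gives collision probability ~50% after sqrt(2^n) = 2^(n/2) hashes.
Step 2: For 156-bit output: 2^(156/2) = 2^78.
Step 3: Approximately 2^78 hash computations needed.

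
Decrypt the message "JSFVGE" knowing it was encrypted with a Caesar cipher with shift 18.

Step 1: Reverse the shift by subtracting 18 from each letter position.
  J (position 9) -> position (9-18) mod 26 = 17 -> R
  S (position 18) -> position (18-18) mod 26 = 0 -> A
  F (position 5) -> position (5-18) mod 26 = 13 -> N
  V (position 21) -> position (21-18) mod 26 = 3 -> D
  G (position 6) -> position (6-18) mod 26 = 14 -> O
  E (position 4) -> position (4-18) mod 26 = 12 -> M
Decrypted message: RANDOM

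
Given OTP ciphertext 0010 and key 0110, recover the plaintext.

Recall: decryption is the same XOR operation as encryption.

Step 1: XOR ciphertext with key:
  Ciphertext: 0010
  Key:        0110
  XOR:        0100
Step 2: Plaintext = 0100 = 4 in decimal.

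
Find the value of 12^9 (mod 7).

Step 1: Compute 12^9 mod 7 step by step, reducing modulo 7 at each step.
  12^1 mod 7 = 5
  12^2 mod 7 = (5 * 12) mod 7 = 4
  12^3 mod 7 = (4 * 12) mod 7 = 6
  12^4 mod 7 = (6 * 12) mod 7 = 2
  12^5 mod 7 = (2 * 12) mod 7 = 3
  12^6 mod 7 = (3 * 12) mod 7 = 1
  12^7 mod 7 = (1 * 12) mod 7 = 5
  12^8 mod 7 = (5 * 12) mod 7 = 4
  12^9 mod 7 = (4 * 12) mod 7 = 6
Step 2: Result = 6.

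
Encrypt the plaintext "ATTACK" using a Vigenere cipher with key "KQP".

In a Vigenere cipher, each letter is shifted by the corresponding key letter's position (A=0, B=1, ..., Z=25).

Step 1: Repeat key to match plaintext length:
  Plaintext: ATTACK
  Key:       KQPKQP
Step 2: Encrypt each letter:
  A(0) + K(10) = (0+10) mod 26 = 10 = K
  T(19) + Q(16) = (19+16) mod 26 = 9 = J
  T(19) + P(15) = (19+15) mod 26 = 8 = I
  A(0) + K(10) = (0+10) mod 26 = 10 = K
  C(2) + Q(16) = (2+16) mod 26 = 18 = S
  K(10) + P(15) = (10+15) mod 26 = 25 = Z
Ciphertext: KJIKSZ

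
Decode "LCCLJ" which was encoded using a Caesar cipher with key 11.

Step 1: Reverse the shift by subtracting 11 from each letter position.
  L (position 11) -> position (11-11) mod 26 = 0 -> A
  C (position 2) -> position (2-11) mod 26 = 17 -> R
  C (position 2) -> position (2-11) mod 26 = 17 -> R
  L (position 11) -> position (11-11) mod 26 = 0 -> A
  J (position 9) -> position (9-11) mod 26 = 24 -> Y
Decrypted message: ARRAY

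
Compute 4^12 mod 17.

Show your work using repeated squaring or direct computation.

Step 1: Compute 4^12 mod 17 step by step, reducing modulo 17 at each step.
  4^1 mod 17 = 4
  4^2 mod 17 = (4 * 4) mod 17 = 16
  4^3 mod 17 = (16 * 4) mod 17 = 13
  4^4 mod 17 = (13 * 4) mod 17 = 1
  4^5 mod 17 = (1 * 4) mod 17 = 4
  4^6 mod 17 = (4 * 4) mod 17 = 16
  4^7 mod 17 = (16 * 4) mod 17 = 13
  4^8 mod 17 = (13 * 4) mod 17 = 1
  4^9 mod 17 = (1 * 4) mod 17 = 4
  4^10 mod 17 = (4 * 4) mod 17 = 16
  4^11 mod 17 = (16 * 4) mod 17 = 13
  4^12 mod 17 = (13 * 4) mod 17 = 1
Step 2: Result = 1.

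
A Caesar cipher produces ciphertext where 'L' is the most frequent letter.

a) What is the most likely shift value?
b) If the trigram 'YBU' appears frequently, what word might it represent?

Step 1: In English, 'E' is the most frequent letter (12.7%).
Step 2: The most frequent ciphertext letter is 'L' (position 11).
Step 3: Shift = (11 - 4) mod 26 = 7.
Step 4: Decrypt 'YBU' by shifting back 7:
  Y -> R
  B -> U
  U -> N
Step 5: 'YBU' decrypts to 'RUN'.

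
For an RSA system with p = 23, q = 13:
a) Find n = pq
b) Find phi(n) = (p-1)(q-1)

Step 1: n = p * q = 23 * 13 = 299.
Step 2: phi(n) = (p-1)(q-1) = 22 * 12 = 264.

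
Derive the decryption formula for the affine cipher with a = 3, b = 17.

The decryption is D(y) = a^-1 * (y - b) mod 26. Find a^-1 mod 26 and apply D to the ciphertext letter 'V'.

Step 1: Find a^-1, the modular inverse of 3 mod 26.
Step 2: We need 3 * a^-1 = 1 (mod 26).
Step 3: 3 * 9 = 27 = 1 * 26 + 1, so a^-1 = 9.
Step 4: D(y) = 9(y - 17) mod 26.
Step 5: Apply to 'V' (y = 21): D(21) = 9 * (21 - 17) mod 26 = 9 * 4 mod 26 = 10 -> 'K'.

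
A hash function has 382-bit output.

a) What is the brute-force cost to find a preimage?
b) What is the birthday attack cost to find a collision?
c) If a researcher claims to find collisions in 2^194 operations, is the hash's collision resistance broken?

Step 1: Preimage resistance requires brute-force of 2^382 operations.
Step 2: Collision resistance (birthday bound) = 2^(382/2) = 2^191.
Step 3: The claimed attack costs 2^194 operations.
Step 4: Since 2^194 >= 2^191, the claimed attack is no faster than the generic birthday attack, so this does not break collision resistance.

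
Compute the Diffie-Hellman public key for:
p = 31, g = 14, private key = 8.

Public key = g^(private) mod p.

Step 1: A = g^a mod p = 14^8 mod 31.
  14^1 mod 31 = 14
  14^2 mod 31 = (14 * 14) mod 31 = 10
  14^3 mod 31 = (10 * 14) mod 31 = 16
  14^4 mod 31 = (16 * 14) mod 31 = 7
  14^5 mod 31 = (7 * 14) mod 31 = 5
  14^6 mod 31 = (5 * 14) mod 31 = 8
  14^7 mod 31 = (8 * 14) mod 31 = 19
  14^8 mod 31 = (19 * 14) mod 31 = 18
Result: A = 18.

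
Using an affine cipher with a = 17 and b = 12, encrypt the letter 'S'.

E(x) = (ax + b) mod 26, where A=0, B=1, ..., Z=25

Step 1: Convert 'S' to number: x = 18.
Step 2: E(18) = (17 * 18 + 12) mod 26 = 318 mod 26 = 6.
Step 3: Convert 6 back to letter: G.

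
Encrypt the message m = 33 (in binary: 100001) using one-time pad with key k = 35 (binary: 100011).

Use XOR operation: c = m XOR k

Step 1: Write out the XOR operation bit by bit:
  Message: 100001
  Key:     100011
  XOR:     000010
Step 2: Convert to decimal: 000010 = 2.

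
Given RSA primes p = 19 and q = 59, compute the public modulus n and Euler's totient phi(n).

Step 1: n = p * q = 19 * 59 = 1121.
Step 2: phi(n) = (p-1)(q-1) = 18 * 58 = 1044.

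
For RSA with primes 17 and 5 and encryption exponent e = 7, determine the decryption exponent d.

Step 1: n = 17 * 5 = 85.
Step 2: phi(n) = 16 * 4 = 64.
Step 3: Find d such that 7 * d = 1 (mod 64).
Step 4: d = 7^(-1) mod 64 = 55.
Verification: 7 * 55 = 385 = 6 * 64 + 1.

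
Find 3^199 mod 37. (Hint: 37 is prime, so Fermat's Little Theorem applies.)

Step 1: Since 37 is prime, by Fermat's Little Theorem: 3^36 = 1 (mod 37).
Step 2: Reduce exponent: 199 mod 36 = 19.
Step 3: So 3^199 = 3^19 (mod 37).
Step 4: 3^19 mod 37 = 3.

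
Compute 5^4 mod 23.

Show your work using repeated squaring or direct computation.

Step 1: Compute 5^4 mod 23 step by step, reducing modulo 23 at each step.
  5^1 mod 23 = 5
  5^2 mod 23 = (5 * 5) mod 23 = 2
  5^3 mod 23 = (2 * 5) mod 23 = 10
  5^4 mod 23 = (10 * 5) mod 23 = 4
Step 2: Result = 4.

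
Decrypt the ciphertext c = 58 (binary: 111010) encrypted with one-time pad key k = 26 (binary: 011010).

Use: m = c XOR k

Step 1: XOR ciphertext with key:
  Ciphertext: 111010
  Key:        011010
  XOR:        100000
Step 2: Plaintext = 100000 = 32 in decimal.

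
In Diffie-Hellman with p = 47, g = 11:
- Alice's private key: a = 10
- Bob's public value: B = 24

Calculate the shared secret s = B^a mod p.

Step 1: s = B^a mod p = 24^10 mod 47.
  24^1 mod 47 = 24
  24^2 mod 47 = (24 * 24) mod 47 = 12
  24^3 mod 47 = (12 * 24) mod 47 = 6
  24^4 mod 47 = (6 * 24) mod 47 = 3
  24^5 mod 47 = (3 * 24) mod 47 = 25
  24^6 mod 47 = (25 * 24) mod 47 = 36
  24^7 mod 47 = (36 * 24) mod 47 = 18
  24^8 mod 47 = (18 * 24) mod 47 = 9
  24^9 mod 47 = (9 * 24) mod 47 = 28
  24^10 mod 47 = (28 * 24) mod 47 = 14
Result: shared secret = 14.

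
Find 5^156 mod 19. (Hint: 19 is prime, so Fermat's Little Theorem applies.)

Step 1: Since 19 is prime, by Fermat's Little Theorem: 5^18 = 1 (mod 19).
Step 2: Reduce exponent: 156 mod 18 = 12.
Step 3: So 5^156 = 5^12 (mod 19).
Step 4: 5^12 mod 19 = 11.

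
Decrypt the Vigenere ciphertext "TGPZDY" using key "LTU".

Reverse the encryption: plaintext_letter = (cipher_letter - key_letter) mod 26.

Step 1: Extend key: LTULTU
Step 2: Decrypt each letter (c - k) mod 26:
  T(19) - L(11) = (19-11) mod 26 = 8 = I
  G(6) - T(19) = (6-19) mod 26 = 13 = N
  P(15) - U(20) = (15-20) mod 26 = 21 = V
  Z(25) - L(11) = (25-11) mod 26 = 14 = O
  D(3) - T(19) = (3-19) mod 26 = 10 = K
  Y(24) - U(20) = (24-20) mod 26 = 4 = E
Plaintext: INVOKE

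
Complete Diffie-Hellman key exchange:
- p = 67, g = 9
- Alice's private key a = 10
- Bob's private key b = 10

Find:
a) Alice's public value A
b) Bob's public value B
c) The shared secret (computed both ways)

Step 1: A = g^a mod p = 9^10 mod 67 = 15.
Step 2: B = g^b mod p = 9^10 mod 67 = 15.
Step 3: Alice computes s = B^a mod p = 15^10 mod 67 = 9.
Step 4: Bob computes s = A^b mod p = 15^10 mod 67 = 9.
Both sides agree: shared secret = 9.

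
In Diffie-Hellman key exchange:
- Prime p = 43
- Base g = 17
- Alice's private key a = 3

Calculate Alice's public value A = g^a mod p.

Step 1: A = g^a mod p = 17^3 mod 43.
  17^1 mod 43 = 17
  17^2 mod 43 = (17 * 17) mod 43 = 31
  17^3 mod 43 = (31 * 17) mod 43 = 11
Result: A = 11.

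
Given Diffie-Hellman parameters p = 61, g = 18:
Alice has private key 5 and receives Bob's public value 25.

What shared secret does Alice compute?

Step 1: s = B^a mod p = 25^5 mod 61.
  25^1 mod 61 = 25
  25^2 mod 61 = (25 * 25) mod 61 = 15
  25^3 mod 61 = (15 * 25) mod 61 = 9
  25^4 mod 61 = (9 * 25) mod 61 = 42
  25^5 mod 61 = (42 * 25) mod 61 = 13
Result: shared secret = 13.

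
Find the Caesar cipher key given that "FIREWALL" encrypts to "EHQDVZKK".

Step 1: Compare first letters: F (position 5) -> E (position 4).
Step 2: Shift = (4 - 5) mod 26 = 25.
The shift value is 25.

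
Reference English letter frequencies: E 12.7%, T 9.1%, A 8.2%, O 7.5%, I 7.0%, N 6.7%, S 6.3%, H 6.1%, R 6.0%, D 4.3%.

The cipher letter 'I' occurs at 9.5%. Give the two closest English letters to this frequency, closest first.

Step 1: Observed frequency of 'I' is 9.5%.
Step 2: Compute distances to each reference frequency and sort:
  T (9.1%): difference = 0.4% <-- BEST
  A (8.2%): difference = 1.3% <-- RUNNER-UP
  O (7.5%): difference = 2.0%
  I (7.0%): difference = 2.5%
  N (6.7%): difference = 2.8%
Step 3: Most likely is 'T' (9.1%, diff 0.4%); second most likely is 'A' (8.2%, diff 1.3%).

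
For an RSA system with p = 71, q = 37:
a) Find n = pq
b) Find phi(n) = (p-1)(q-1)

Step 1: n = p * q = 71 * 37 = 2627.
Step 2: phi(n) = (p-1)(q-1) = 70 * 36 = 2520.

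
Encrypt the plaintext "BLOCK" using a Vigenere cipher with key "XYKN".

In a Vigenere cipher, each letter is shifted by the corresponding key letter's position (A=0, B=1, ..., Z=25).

Step 1: Repeat key to match plaintext length:
  Plaintext: BLOCK
  Key:       XYKNX
Step 2: Encrypt each letter:
  B(1) + X(23) = (1+23) mod 26 = 24 = Y
  L(11) + Y(24) = (11+24) mod 26 = 9 = J
  O(14) + K(10) = (14+10) mod 26 = 24 = Y
  C(2) + N(13) = (2+13) mod 26 = 15 = P
  K(10) + X(23) = (10+23) mod 26 = 7 = H
Ciphertext: YJYPH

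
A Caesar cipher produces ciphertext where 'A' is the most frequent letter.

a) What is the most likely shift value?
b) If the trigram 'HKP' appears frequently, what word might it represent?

Step 1: In English, 'E' is the most frequent letter (12.7%).
Step 2: The most frequent ciphertext letter is 'A' (position 0).
Step 3: Shift = (0 - 4) mod 26 = 22.
Step 4: Decrypt 'HKP' by shifting back 22:
  H -> L
  K -> O
  P -> T
Step 5: 'HKP' decrypts to 'LOT'.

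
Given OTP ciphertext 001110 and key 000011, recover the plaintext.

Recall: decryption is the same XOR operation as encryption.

Step 1: XOR ciphertext with key:
  Ciphertext: 001110
  Key:        000011
  XOR:        001101
Step 2: Plaintext = 001101 = 13 in decimal.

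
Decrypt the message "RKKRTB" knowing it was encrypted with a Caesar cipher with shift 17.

Step 1: Reverse the shift by subtracting 17 from each letter position.
  R (position 17) -> position (17-17) mod 26 = 0 -> A
  K (position 10) -> position (10-17) mod 26 = 19 -> T
  K (position 10) -> position (10-17) mod 26 = 19 -> T
  R (position 17) -> position (17-17) mod 26 = 0 -> A
  T (position 19) -> position (19-17) mod 26 = 2 -> C
  B (position 1) -> position (1-17) mod 26 = 10 -> K
Decrypted message: ATTACK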